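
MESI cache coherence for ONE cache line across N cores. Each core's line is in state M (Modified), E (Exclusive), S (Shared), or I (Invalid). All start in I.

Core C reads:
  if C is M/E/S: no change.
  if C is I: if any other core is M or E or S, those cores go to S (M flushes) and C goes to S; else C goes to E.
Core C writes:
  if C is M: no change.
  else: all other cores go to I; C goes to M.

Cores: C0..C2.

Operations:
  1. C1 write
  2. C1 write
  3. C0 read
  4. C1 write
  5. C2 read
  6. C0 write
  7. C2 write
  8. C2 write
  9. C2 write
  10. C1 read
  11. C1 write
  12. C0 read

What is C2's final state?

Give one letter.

Op 1: C1 write [C1 write: invalidate none -> C1=M] -> [I,M,I]
Op 2: C1 write [C1 write: already M (modified), no change] -> [I,M,I]
Op 3: C0 read [C0 read from I: others=['C1=M'] -> C0=S, others downsized to S] -> [S,S,I]
Op 4: C1 write [C1 write: invalidate ['C0=S'] -> C1=M] -> [I,M,I]
Op 5: C2 read [C2 read from I: others=['C1=M'] -> C2=S, others downsized to S] -> [I,S,S]
Op 6: C0 write [C0 write: invalidate ['C1=S', 'C2=S'] -> C0=M] -> [M,I,I]
Op 7: C2 write [C2 write: invalidate ['C0=M'] -> C2=M] -> [I,I,M]
Op 8: C2 write [C2 write: already M (modified), no change] -> [I,I,M]
Op 9: C2 write [C2 write: already M (modified), no change] -> [I,I,M]
Op 10: C1 read [C1 read from I: others=['C2=M'] -> C1=S, others downsized to S] -> [I,S,S]
Op 11: C1 write [C1 write: invalidate ['C2=S'] -> C1=M] -> [I,M,I]
Op 12: C0 read [C0 read from I: others=['C1=M'] -> C0=S, others downsized to S] -> [S,S,I]

Answer: I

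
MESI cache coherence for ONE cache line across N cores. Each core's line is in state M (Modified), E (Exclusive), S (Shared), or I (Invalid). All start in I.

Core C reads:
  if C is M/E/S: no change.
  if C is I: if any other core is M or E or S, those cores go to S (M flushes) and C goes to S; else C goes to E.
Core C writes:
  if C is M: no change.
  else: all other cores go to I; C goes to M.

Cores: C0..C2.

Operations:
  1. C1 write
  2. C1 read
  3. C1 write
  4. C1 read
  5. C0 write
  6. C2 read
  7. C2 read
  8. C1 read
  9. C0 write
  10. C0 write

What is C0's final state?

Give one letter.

Op 1: C1 write [C1 write: invalidate none -> C1=M] -> [I,M,I]
Op 2: C1 read [C1 read: already in M, no change] -> [I,M,I]
Op 3: C1 write [C1 write: already M (modified), no change] -> [I,M,I]
Op 4: C1 read [C1 read: already in M, no change] -> [I,M,I]
Op 5: C0 write [C0 write: invalidate ['C1=M'] -> C0=M] -> [M,I,I]
Op 6: C2 read [C2 read from I: others=['C0=M'] -> C2=S, others downsized to S] -> [S,I,S]
Op 7: C2 read [C2 read: already in S, no change] -> [S,I,S]
Op 8: C1 read [C1 read from I: others=['C0=S', 'C2=S'] -> C1=S, others downsized to S] -> [S,S,S]
Op 9: C0 write [C0 write: invalidate ['C1=S', 'C2=S'] -> C0=M] -> [M,I,I]
Op 10: C0 write [C0 write: already M (modified), no change] -> [M,I,I]

Answer: M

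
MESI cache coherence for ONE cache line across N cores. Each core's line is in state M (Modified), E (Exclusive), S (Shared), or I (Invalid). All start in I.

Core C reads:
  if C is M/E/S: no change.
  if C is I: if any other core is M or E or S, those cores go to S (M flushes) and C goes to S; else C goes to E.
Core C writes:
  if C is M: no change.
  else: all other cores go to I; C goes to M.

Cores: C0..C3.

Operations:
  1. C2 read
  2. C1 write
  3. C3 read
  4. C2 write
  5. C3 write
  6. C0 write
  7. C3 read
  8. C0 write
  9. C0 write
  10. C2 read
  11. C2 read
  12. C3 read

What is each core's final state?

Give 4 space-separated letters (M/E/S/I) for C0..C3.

Answer: S I S S

Derivation:
Op 1: C2 read [C2 read from I: no other sharers -> C2=E (exclusive)] -> [I,I,E,I]
Op 2: C1 write [C1 write: invalidate ['C2=E'] -> C1=M] -> [I,M,I,I]
Op 3: C3 read [C3 read from I: others=['C1=M'] -> C3=S, others downsized to S] -> [I,S,I,S]
Op 4: C2 write [C2 write: invalidate ['C1=S', 'C3=S'] -> C2=M] -> [I,I,M,I]
Op 5: C3 write [C3 write: invalidate ['C2=M'] -> C3=M] -> [I,I,I,M]
Op 6: C0 write [C0 write: invalidate ['C3=M'] -> C0=M] -> [M,I,I,I]
Op 7: C3 read [C3 read from I: others=['C0=M'] -> C3=S, others downsized to S] -> [S,I,I,S]
Op 8: C0 write [C0 write: invalidate ['C3=S'] -> C0=M] -> [M,I,I,I]
Op 9: C0 write [C0 write: already M (modified), no change] -> [M,I,I,I]
Op 10: C2 read [C2 read from I: others=['C0=M'] -> C2=S, others downsized to S] -> [S,I,S,I]
Op 11: C2 read [C2 read: already in S, no change] -> [S,I,S,I]
Op 12: C3 read [C3 read from I: others=['C0=S', 'C2=S'] -> C3=S, others downsized to S] -> [S,I,S,S]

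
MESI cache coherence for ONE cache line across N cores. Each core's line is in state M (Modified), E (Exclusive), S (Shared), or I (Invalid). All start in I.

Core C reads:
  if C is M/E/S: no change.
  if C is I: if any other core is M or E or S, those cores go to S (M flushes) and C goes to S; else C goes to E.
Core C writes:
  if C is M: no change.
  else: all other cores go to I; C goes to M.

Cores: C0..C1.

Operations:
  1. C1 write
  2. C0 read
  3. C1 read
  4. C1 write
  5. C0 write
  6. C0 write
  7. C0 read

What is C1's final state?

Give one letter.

Op 1: C1 write [C1 write: invalidate none -> C1=M] -> [I,M]
Op 2: C0 read [C0 read from I: others=['C1=M'] -> C0=S, others downsized to S] -> [S,S]
Op 3: C1 read [C1 read: already in S, no change] -> [S,S]
Op 4: C1 write [C1 write: invalidate ['C0=S'] -> C1=M] -> [I,M]
Op 5: C0 write [C0 write: invalidate ['C1=M'] -> C0=M] -> [M,I]
Op 6: C0 write [C0 write: already M (modified), no change] -> [M,I]
Op 7: C0 read [C0 read: already in M, no change] -> [M,I]

Answer: I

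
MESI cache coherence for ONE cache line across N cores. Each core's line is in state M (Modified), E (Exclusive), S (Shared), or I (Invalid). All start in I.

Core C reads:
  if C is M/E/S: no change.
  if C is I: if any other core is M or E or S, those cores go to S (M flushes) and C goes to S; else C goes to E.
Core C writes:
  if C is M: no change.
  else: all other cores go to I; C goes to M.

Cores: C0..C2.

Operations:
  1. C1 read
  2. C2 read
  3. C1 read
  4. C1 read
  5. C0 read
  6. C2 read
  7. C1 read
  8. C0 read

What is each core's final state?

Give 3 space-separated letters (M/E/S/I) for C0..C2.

Answer: S S S

Derivation:
Op 1: C1 read [C1 read from I: no other sharers -> C1=E (exclusive)] -> [I,E,I]
Op 2: C2 read [C2 read from I: others=['C1=E'] -> C2=S, others downsized to S] -> [I,S,S]
Op 3: C1 read [C1 read: already in S, no change] -> [I,S,S]
Op 4: C1 read [C1 read: already in S, no change] -> [I,S,S]
Op 5: C0 read [C0 read from I: others=['C1=S', 'C2=S'] -> C0=S, others downsized to S] -> [S,S,S]
Op 6: C2 read [C2 read: already in S, no change] -> [S,S,S]
Op 7: C1 read [C1 read: already in S, no change] -> [S,S,S]
Op 8: C0 read [C0 read: already in S, no change] -> [S,S,S]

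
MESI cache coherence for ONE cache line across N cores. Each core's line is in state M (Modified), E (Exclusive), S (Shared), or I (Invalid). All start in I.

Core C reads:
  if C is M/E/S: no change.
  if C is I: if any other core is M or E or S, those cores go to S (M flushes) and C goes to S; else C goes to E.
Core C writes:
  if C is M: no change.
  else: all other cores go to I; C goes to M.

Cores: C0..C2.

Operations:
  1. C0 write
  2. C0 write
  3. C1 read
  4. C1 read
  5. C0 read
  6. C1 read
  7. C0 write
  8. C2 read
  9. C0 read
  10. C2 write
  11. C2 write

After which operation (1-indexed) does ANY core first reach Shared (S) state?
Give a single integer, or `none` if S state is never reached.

Answer: 3

Derivation:
Op 1: C0 write [C0 write: invalidate none -> C0=M] -> [M,I,I]
Op 2: C0 write [C0 write: already M (modified), no change] -> [M,I,I]
Op 3: C1 read [C1 read from I: others=['C0=M'] -> C1=S, others downsized to S] -> [S,S,I]
  -> First S state at op 3; remaining ops need not be traced.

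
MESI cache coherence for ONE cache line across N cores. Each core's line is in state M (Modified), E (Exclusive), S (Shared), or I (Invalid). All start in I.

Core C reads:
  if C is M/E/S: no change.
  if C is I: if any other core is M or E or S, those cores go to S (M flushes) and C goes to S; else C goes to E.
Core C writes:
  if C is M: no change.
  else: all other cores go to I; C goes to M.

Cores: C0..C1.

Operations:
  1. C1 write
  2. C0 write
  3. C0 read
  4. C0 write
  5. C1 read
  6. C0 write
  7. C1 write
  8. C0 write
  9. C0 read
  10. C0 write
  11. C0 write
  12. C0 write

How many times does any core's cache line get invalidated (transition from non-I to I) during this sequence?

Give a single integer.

Answer: 4

Derivation:
Op 1: C1 write [C1 write: invalidate none -> C1=M] -> [I,M] (invalidations this op: 0; running total: 0)
Op 2: C0 write [C0 write: invalidate ['C1=M'] -> C0=M] -> [M,I] (invalidations this op: 1; running total: 1)
Op 3: C0 read [C0 read: already in M, no change] -> [M,I] (invalidations this op: 0; running total: 1)
Op 4: C0 write [C0 write: already M (modified), no change] -> [M,I] (invalidations this op: 0; running total: 1)
Op 5: C1 read [C1 read from I: others=['C0=M'] -> C1=S, others downsized to S] -> [S,S] (invalidations this op: 0; running total: 1)
Op 6: C0 write [C0 write: invalidate ['C1=S'] -> C0=M] -> [M,I] (invalidations this op: 1; running total: 2)
Op 7: C1 write [C1 write: invalidate ['C0=M'] -> C1=M] -> [I,M] (invalidations this op: 1; running total: 3)
Op 8: C0 write [C0 write: invalidate ['C1=M'] -> C0=M] -> [M,I] (invalidations this op: 1; running total: 4)
Op 9: C0 read [C0 read: already in M, no change] -> [M,I] (invalidations this op: 0; running total: 4)
Op 10: C0 write [C0 write: already M (modified), no change] -> [M,I] (invalidations this op: 0; running total: 4)
Op 11: C0 write [C0 write: already M (modified), no change] -> [M,I] (invalidations this op: 0; running total: 4)
Op 12: C0 write [C0 write: already M (modified), no change] -> [M,I] (invalidations this op: 0; running total: 4)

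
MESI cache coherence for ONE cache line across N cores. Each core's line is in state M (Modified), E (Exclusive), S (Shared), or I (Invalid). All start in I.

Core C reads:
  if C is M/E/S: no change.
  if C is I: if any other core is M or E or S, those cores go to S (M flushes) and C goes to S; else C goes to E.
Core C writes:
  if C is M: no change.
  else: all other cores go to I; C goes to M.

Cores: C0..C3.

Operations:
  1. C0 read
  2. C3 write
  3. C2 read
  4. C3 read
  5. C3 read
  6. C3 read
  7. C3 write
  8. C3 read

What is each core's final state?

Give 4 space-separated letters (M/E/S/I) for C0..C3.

Op 1: C0 read [C0 read from I: no other sharers -> C0=E (exclusive)] -> [E,I,I,I]
Op 2: C3 write [C3 write: invalidate ['C0=E'] -> C3=M] -> [I,I,I,M]
Op 3: C2 read [C2 read from I: others=['C3=M'] -> C2=S, others downsized to S] -> [I,I,S,S]
Op 4: C3 read [C3 read: already in S, no change] -> [I,I,S,S]
Op 5: C3 read [C3 read: already in S, no change] -> [I,I,S,S]
Op 6: C3 read [C3 read: already in S, no change] -> [I,I,S,S]
Op 7: C3 write [C3 write: invalidate ['C2=S'] -> C3=M] -> [I,I,I,M]
Op 8: C3 read [C3 read: already in M, no change] -> [I,I,I,M]

Answer: I I I M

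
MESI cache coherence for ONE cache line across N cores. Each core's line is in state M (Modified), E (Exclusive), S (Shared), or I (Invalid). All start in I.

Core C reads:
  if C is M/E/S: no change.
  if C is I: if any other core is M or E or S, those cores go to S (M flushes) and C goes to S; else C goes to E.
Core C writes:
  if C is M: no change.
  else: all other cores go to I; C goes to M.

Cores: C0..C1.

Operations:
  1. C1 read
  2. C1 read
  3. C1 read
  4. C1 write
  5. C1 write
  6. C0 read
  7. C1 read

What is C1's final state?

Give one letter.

Op 1: C1 read [C1 read from I: no other sharers -> C1=E (exclusive)] -> [I,E]
Op 2: C1 read [C1 read: already in E, no change] -> [I,E]
Op 3: C1 read [C1 read: already in E, no change] -> [I,E]
Op 4: C1 write [C1 write: invalidate none -> C1=M] -> [I,M]
Op 5: C1 write [C1 write: already M (modified), no change] -> [I,M]
Op 6: C0 read [C0 read from I: others=['C1=M'] -> C0=S, others downsized to S] -> [S,S]
Op 7: C1 read [C1 read: already in S, no change] -> [S,S]

Answer: S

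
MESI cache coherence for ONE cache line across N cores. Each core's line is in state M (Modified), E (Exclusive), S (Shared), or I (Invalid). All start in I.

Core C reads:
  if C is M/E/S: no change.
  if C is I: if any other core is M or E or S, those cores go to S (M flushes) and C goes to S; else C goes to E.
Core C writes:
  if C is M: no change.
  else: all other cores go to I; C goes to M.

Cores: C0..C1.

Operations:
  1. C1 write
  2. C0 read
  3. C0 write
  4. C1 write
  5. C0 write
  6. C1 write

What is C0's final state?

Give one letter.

Op 1: C1 write [C1 write: invalidate none -> C1=M] -> [I,M]
Op 2: C0 read [C0 read from I: others=['C1=M'] -> C0=S, others downsized to S] -> [S,S]
Op 3: C0 write [C0 write: invalidate ['C1=S'] -> C0=M] -> [M,I]
Op 4: C1 write [C1 write: invalidate ['C0=M'] -> C1=M] -> [I,M]
Op 5: C0 write [C0 write: invalidate ['C1=M'] -> C0=M] -> [M,I]
Op 6: C1 write [C1 write: invalidate ['C0=M'] -> C1=M] -> [I,M]

Answer: I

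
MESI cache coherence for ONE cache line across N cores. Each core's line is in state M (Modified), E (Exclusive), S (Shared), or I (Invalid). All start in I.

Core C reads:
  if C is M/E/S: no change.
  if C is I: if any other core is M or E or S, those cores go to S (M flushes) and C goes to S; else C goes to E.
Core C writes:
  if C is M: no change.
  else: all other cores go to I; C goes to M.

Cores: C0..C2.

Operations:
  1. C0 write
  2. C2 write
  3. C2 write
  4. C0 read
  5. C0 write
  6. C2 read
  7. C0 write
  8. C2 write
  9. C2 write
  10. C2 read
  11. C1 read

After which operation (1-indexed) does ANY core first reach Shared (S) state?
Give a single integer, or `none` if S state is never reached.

Op 1: C0 write [C0 write: invalidate none -> C0=M] -> [M,I,I]
Op 2: C2 write [C2 write: invalidate ['C0=M'] -> C2=M] -> [I,I,M]
Op 3: C2 write [C2 write: already M (modified), no change] -> [I,I,M]
Op 4: C0 read [C0 read from I: others=['C2=M'] -> C0=S, others downsized to S] -> [S,I,S]
  -> First S state at op 4; remaining ops need not be traced.

Answer: 4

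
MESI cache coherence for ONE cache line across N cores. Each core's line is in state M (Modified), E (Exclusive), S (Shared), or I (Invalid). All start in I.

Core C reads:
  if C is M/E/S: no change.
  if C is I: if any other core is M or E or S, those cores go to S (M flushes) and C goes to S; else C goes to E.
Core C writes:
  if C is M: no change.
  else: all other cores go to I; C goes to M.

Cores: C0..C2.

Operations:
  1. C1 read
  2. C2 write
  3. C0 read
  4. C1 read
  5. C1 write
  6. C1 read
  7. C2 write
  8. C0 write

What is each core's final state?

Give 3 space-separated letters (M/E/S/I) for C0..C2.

Op 1: C1 read [C1 read from I: no other sharers -> C1=E (exclusive)] -> [I,E,I]
Op 2: C2 write [C2 write: invalidate ['C1=E'] -> C2=M] -> [I,I,M]
Op 3: C0 read [C0 read from I: others=['C2=M'] -> C0=S, others downsized to S] -> [S,I,S]
Op 4: C1 read [C1 read from I: others=['C0=S', 'C2=S'] -> C1=S, others downsized to S] -> [S,S,S]
Op 5: C1 write [C1 write: invalidate ['C0=S', 'C2=S'] -> C1=M] -> [I,M,I]
Op 6: C1 read [C1 read: already in M, no change] -> [I,M,I]
Op 7: C2 write [C2 write: invalidate ['C1=M'] -> C2=M] -> [I,I,M]
Op 8: C0 write [C0 write: invalidate ['C2=M'] -> C0=M] -> [M,I,I]

Answer: M I I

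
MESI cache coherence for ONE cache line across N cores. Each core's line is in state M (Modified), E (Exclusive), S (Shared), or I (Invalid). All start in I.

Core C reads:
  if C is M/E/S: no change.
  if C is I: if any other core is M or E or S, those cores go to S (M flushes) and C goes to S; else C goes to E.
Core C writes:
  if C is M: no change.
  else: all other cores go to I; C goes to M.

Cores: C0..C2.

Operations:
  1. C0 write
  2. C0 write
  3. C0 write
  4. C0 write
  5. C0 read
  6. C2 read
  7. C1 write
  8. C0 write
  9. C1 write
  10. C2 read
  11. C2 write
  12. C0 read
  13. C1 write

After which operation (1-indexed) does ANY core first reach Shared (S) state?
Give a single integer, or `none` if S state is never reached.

Op 1: C0 write [C0 write: invalidate none -> C0=M] -> [M,I,I]
Op 2: C0 write [C0 write: already M (modified), no change] -> [M,I,I]
Op 3: C0 write [C0 write: already M (modified), no change] -> [M,I,I]
Op 4: C0 write [C0 write: already M (modified), no change] -> [M,I,I]
Op 5: C0 read [C0 read: already in M, no change] -> [M,I,I]
Op 6: C2 read [C2 read from I: others=['C0=M'] -> C2=S, others downsized to S] -> [S,I,S]
  -> First S state at op 6; remaining ops need not be traced.

Answer: 6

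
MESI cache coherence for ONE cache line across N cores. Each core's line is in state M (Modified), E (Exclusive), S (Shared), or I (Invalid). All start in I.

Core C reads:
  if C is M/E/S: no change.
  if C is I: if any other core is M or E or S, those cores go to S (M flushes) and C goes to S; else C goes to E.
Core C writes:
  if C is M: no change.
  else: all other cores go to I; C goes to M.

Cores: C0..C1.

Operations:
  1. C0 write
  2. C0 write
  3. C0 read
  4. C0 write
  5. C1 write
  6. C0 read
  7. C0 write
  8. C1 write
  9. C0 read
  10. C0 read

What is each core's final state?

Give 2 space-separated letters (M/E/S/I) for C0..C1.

Answer: S S

Derivation:
Op 1: C0 write [C0 write: invalidate none -> C0=M] -> [M,I]
Op 2: C0 write [C0 write: already M (modified), no change] -> [M,I]
Op 3: C0 read [C0 read: already in M, no change] -> [M,I]
Op 4: C0 write [C0 write: already M (modified), no change] -> [M,I]
Op 5: C1 write [C1 write: invalidate ['C0=M'] -> C1=M] -> [I,M]
Op 6: C0 read [C0 read from I: others=['C1=M'] -> C0=S, others downsized to S] -> [S,S]
Op 7: C0 write [C0 write: invalidate ['C1=S'] -> C0=M] -> [M,I]
Op 8: C1 write [C1 write: invalidate ['C0=M'] -> C1=M] -> [I,M]
Op 9: C0 read [C0 read from I: others=['C1=M'] -> C0=S, others downsized to S] -> [S,S]
Op 10: C0 read [C0 read: already in S, no change] -> [S,S]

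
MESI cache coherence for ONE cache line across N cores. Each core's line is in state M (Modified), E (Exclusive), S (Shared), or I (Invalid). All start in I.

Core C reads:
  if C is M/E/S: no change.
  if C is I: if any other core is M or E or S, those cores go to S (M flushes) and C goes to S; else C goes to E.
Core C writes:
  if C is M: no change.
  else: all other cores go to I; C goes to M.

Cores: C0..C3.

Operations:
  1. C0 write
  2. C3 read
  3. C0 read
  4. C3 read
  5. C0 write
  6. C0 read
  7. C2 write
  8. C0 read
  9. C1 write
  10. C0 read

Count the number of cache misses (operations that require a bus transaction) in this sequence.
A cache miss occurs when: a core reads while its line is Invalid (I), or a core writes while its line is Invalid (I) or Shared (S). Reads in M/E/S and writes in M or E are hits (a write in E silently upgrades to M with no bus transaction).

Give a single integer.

Op 1: C0 write [C0 write: invalidate none -> C0=M] -> [M,I,I,I] [MISS #1: write from I]
Op 2: C3 read [C3 read from I: others=['C0=M'] -> C3=S, others downsized to S] -> [S,I,I,S] [MISS #2: read from I]
Op 3: C0 read [C0 read: already in S, no change] -> [S,I,I,S] [hit: read from S]
Op 4: C3 read [C3 read: already in S, no change] -> [S,I,I,S] [hit: read from S]
Op 5: C0 write [C0 write: invalidate ['C3=S'] -> C0=M] -> [M,I,I,I] [MISS #3: write from S]
Op 6: C0 read [C0 read: already in M, no change] -> [M,I,I,I] [hit: read from M]
Op 7: C2 write [C2 write: invalidate ['C0=M'] -> C2=M] -> [I,I,M,I] [MISS #4: write from I]
Op 8: C0 read [C0 read from I: others=['C2=M'] -> C0=S, others downsized to S] -> [S,I,S,I] [MISS #5: read from I]
Op 9: C1 write [C1 write: invalidate ['C0=S', 'C2=S'] -> C1=M] -> [I,M,I,I] [MISS #6: write from I]
Op 10: C0 read [C0 read from I: others=['C1=M'] -> C0=S, others downsized to S] -> [S,S,I,I] [MISS #7: read from I]

Answer: 7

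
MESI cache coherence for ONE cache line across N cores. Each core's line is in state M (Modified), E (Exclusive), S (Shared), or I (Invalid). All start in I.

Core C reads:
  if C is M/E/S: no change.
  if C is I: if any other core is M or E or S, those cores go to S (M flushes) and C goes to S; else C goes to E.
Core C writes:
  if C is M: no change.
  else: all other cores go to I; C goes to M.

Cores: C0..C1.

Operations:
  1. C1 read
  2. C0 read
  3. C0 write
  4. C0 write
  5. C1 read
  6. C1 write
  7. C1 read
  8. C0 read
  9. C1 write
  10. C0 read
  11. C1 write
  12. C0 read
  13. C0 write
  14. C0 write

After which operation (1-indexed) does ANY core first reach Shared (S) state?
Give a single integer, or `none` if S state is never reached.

Op 1: C1 read [C1 read from I: no other sharers -> C1=E (exclusive)] -> [I,E]
Op 2: C0 read [C0 read from I: others=['C1=E'] -> C0=S, others downsized to S] -> [S,S]
  -> First S state at op 2; remaining ops need not be traced.

Answer: 2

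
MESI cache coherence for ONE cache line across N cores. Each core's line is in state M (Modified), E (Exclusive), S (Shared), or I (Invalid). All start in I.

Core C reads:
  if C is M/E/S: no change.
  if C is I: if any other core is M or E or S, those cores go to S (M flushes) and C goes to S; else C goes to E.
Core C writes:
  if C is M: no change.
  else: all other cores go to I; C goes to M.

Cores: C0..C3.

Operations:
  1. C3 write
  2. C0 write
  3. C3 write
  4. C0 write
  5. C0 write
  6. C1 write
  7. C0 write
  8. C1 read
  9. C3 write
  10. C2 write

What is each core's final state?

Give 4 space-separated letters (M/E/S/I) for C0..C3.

Answer: I I M I

Derivation:
Op 1: C3 write [C3 write: invalidate none -> C3=M] -> [I,I,I,M]
Op 2: C0 write [C0 write: invalidate ['C3=M'] -> C0=M] -> [M,I,I,I]
Op 3: C3 write [C3 write: invalidate ['C0=M'] -> C3=M] -> [I,I,I,M]
Op 4: C0 write [C0 write: invalidate ['C3=M'] -> C0=M] -> [M,I,I,I]
Op 5: C0 write [C0 write: already M (modified), no change] -> [M,I,I,I]
Op 6: C1 write [C1 write: invalidate ['C0=M'] -> C1=M] -> [I,M,I,I]
Op 7: C0 write [C0 write: invalidate ['C1=M'] -> C0=M] -> [M,I,I,I]
Op 8: C1 read [C1 read from I: others=['C0=M'] -> C1=S, others downsized to S] -> [S,S,I,I]
Op 9: C3 write [C3 write: invalidate ['C0=S', 'C1=S'] -> C3=M] -> [I,I,I,M]
Op 10: C2 write [C2 write: invalidate ['C3=M'] -> C2=M] -> [I,I,M,I]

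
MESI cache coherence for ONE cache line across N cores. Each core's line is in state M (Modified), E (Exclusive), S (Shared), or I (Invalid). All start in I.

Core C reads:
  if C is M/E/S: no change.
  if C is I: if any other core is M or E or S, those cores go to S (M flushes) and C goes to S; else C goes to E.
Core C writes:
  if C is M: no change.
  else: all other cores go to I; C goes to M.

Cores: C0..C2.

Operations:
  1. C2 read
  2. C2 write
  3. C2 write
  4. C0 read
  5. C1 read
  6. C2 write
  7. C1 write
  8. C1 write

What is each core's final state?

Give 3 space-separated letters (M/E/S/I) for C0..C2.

Answer: I M I

Derivation:
Op 1: C2 read [C2 read from I: no other sharers -> C2=E (exclusive)] -> [I,I,E]
Op 2: C2 write [C2 write: invalidate none -> C2=M] -> [I,I,M]
Op 3: C2 write [C2 write: already M (modified), no change] -> [I,I,M]
Op 4: C0 read [C0 read from I: others=['C2=M'] -> C0=S, others downsized to S] -> [S,I,S]
Op 5: C1 read [C1 read from I: others=['C0=S', 'C2=S'] -> C1=S, others downsized to S] -> [S,S,S]
Op 6: C2 write [C2 write: invalidate ['C0=S', 'C1=S'] -> C2=M] -> [I,I,M]
Op 7: C1 write [C1 write: invalidate ['C2=M'] -> C1=M] -> [I,M,I]
Op 8: C1 write [C1 write: already M (modified), no change] -> [I,M,I]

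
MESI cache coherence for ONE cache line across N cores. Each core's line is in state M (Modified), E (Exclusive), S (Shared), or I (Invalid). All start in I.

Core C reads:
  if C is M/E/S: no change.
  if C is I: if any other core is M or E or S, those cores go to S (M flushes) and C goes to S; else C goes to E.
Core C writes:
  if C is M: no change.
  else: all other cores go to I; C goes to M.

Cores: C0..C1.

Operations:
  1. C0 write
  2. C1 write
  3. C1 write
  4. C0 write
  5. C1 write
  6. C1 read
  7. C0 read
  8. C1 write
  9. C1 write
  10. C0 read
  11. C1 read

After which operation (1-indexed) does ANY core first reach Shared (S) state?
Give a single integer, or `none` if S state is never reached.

Answer: 7

Derivation:
Op 1: C0 write [C0 write: invalidate none -> C0=M] -> [M,I]
Op 2: C1 write [C1 write: invalidate ['C0=M'] -> C1=M] -> [I,M]
Op 3: C1 write [C1 write: already M (modified), no change] -> [I,M]
Op 4: C0 write [C0 write: invalidate ['C1=M'] -> C0=M] -> [M,I]
Op 5: C1 write [C1 write: invalidate ['C0=M'] -> C1=M] -> [I,M]
Op 6: C1 read [C1 read: already in M, no change] -> [I,M]
Op 7: C0 read [C0 read from I: others=['C1=M'] -> C0=S, others downsized to S] -> [S,S]
  -> First S state at op 7; remaining ops need not be traced.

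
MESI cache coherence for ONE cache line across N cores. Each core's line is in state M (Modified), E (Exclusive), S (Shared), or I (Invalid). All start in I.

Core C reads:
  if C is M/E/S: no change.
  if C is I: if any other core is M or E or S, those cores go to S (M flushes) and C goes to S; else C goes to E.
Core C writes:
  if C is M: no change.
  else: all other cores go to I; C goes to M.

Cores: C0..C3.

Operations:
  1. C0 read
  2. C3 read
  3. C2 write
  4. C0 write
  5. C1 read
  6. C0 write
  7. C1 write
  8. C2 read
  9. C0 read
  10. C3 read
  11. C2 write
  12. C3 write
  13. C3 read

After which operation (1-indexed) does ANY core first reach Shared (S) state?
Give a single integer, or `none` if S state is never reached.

Answer: 2

Derivation:
Op 1: C0 read [C0 read from I: no other sharers -> C0=E (exclusive)] -> [E,I,I,I]
Op 2: C3 read [C3 read from I: others=['C0=E'] -> C3=S, others downsized to S] -> [S,I,I,S]
  -> First S state at op 2; remaining ops need not be traced.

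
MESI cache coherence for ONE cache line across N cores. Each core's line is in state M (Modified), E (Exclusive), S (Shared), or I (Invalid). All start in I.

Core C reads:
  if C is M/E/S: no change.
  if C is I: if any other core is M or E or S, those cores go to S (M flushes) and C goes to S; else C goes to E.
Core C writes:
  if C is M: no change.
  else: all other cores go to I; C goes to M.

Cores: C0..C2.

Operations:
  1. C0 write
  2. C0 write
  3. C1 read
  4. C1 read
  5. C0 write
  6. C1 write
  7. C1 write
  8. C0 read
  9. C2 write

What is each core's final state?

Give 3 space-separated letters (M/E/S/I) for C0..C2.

Op 1: C0 write [C0 write: invalidate none -> C0=M] -> [M,I,I]
Op 2: C0 write [C0 write: already M (modified), no change] -> [M,I,I]
Op 3: C1 read [C1 read from I: others=['C0=M'] -> C1=S, others downsized to S] -> [S,S,I]
Op 4: C1 read [C1 read: already in S, no change] -> [S,S,I]
Op 5: C0 write [C0 write: invalidate ['C1=S'] -> C0=M] -> [M,I,I]
Op 6: C1 write [C1 write: invalidate ['C0=M'] -> C1=M] -> [I,M,I]
Op 7: C1 write [C1 write: already M (modified), no change] -> [I,M,I]
Op 8: C0 read [C0 read from I: others=['C1=M'] -> C0=S, others downsized to S] -> [S,S,I]
Op 9: C2 write [C2 write: invalidate ['C0=S', 'C1=S'] -> C2=M] -> [I,I,M]

Answer: I I M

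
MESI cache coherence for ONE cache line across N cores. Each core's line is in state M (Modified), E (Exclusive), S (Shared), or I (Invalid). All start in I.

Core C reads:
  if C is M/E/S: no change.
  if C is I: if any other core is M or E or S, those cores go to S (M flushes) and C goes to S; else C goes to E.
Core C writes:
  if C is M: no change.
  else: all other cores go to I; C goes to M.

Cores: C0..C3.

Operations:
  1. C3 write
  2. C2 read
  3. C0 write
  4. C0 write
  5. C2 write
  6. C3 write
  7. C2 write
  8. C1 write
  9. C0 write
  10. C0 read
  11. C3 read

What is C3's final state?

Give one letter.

Answer: S

Derivation:
Op 1: C3 write [C3 write: invalidate none -> C3=M] -> [I,I,I,M]
Op 2: C2 read [C2 read from I: others=['C3=M'] -> C2=S, others downsized to S] -> [I,I,S,S]
Op 3: C0 write [C0 write: invalidate ['C2=S', 'C3=S'] -> C0=M] -> [M,I,I,I]
Op 4: C0 write [C0 write: already M (modified), no change] -> [M,I,I,I]
Op 5: C2 write [C2 write: invalidate ['C0=M'] -> C2=M] -> [I,I,M,I]
Op 6: C3 write [C3 write: invalidate ['C2=M'] -> C3=M] -> [I,I,I,M]
Op 7: C2 write [C2 write: invalidate ['C3=M'] -> C2=M] -> [I,I,M,I]
Op 8: C1 write [C1 write: invalidate ['C2=M'] -> C1=M] -> [I,M,I,I]
Op 9: C0 write [C0 write: invalidate ['C1=M'] -> C0=M] -> [M,I,I,I]
Op 10: C0 read [C0 read: already in M, no change] -> [M,I,I,I]
Op 11: C3 read [C3 read from I: others=['C0=M'] -> C3=S, others downsized to S] -> [S,I,I,S]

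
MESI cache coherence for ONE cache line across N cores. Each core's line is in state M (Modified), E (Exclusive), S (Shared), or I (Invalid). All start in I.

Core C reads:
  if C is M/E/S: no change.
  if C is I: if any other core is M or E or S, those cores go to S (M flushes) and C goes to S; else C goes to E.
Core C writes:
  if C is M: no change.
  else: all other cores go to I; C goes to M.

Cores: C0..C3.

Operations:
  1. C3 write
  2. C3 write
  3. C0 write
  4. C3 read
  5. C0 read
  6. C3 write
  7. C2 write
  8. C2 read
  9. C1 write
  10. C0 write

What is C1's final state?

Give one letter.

Answer: I

Derivation:
Op 1: C3 write [C3 write: invalidate none -> C3=M] -> [I,I,I,M]
Op 2: C3 write [C3 write: already M (modified), no change] -> [I,I,I,M]
Op 3: C0 write [C0 write: invalidate ['C3=M'] -> C0=M] -> [M,I,I,I]
Op 4: C3 read [C3 read from I: others=['C0=M'] -> C3=S, others downsized to S] -> [S,I,I,S]
Op 5: C0 read [C0 read: already in S, no change] -> [S,I,I,S]
Op 6: C3 write [C3 write: invalidate ['C0=S'] -> C3=M] -> [I,I,I,M]
Op 7: C2 write [C2 write: invalidate ['C3=M'] -> C2=M] -> [I,I,M,I]
Op 8: C2 read [C2 read: already in M, no change] -> [I,I,M,I]
Op 9: C1 write [C1 write: invalidate ['C2=M'] -> C1=M] -> [I,M,I,I]
Op 10: C0 write [C0 write: invalidate ['C1=M'] -> C0=M] -> [M,I,I,I]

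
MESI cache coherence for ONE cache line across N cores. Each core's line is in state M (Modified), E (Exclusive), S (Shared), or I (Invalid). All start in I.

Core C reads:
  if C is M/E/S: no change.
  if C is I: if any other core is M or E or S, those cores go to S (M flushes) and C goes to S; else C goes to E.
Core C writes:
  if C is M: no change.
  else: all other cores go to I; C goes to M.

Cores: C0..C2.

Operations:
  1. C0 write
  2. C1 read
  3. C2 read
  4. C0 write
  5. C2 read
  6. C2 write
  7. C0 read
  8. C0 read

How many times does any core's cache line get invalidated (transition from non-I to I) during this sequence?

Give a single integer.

Op 1: C0 write [C0 write: invalidate none -> C0=M] -> [M,I,I] (invalidations this op: 0; running total: 0)
Op 2: C1 read [C1 read from I: others=['C0=M'] -> C1=S, others downsized to S] -> [S,S,I] (invalidations this op: 0; running total: 0)
Op 3: C2 read [C2 read from I: others=['C0=S', 'C1=S'] -> C2=S, others downsized to S] -> [S,S,S] (invalidations this op: 0; running total: 0)
Op 4: C0 write [C0 write: invalidate ['C1=S', 'C2=S'] -> C0=M] -> [M,I,I] (invalidations this op: 2; running total: 2)
Op 5: C2 read [C2 read from I: others=['C0=M'] -> C2=S, others downsized to S] -> [S,I,S] (invalidations this op: 0; running total: 2)
Op 6: C2 write [C2 write: invalidate ['C0=S'] -> C2=M] -> [I,I,M] (invalidations this op: 1; running total: 3)
Op 7: C0 read [C0 read from I: others=['C2=M'] -> C0=S, others downsized to S] -> [S,I,S] (invalidations this op: 0; running total: 3)
Op 8: C0 read [C0 read: already in S, no change] -> [S,I,S] (invalidations this op: 0; running total: 3)

Answer: 3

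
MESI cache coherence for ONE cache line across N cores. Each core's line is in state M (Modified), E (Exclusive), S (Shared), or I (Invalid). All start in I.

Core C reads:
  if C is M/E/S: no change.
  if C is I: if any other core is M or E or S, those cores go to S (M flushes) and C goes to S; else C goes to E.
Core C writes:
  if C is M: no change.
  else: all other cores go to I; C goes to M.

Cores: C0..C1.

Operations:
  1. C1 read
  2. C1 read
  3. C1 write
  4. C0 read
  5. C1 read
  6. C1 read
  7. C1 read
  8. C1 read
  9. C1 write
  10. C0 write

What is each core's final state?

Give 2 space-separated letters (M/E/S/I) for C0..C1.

Answer: M I

Derivation:
Op 1: C1 read [C1 read from I: no other sharers -> C1=E (exclusive)] -> [I,E]
Op 2: C1 read [C1 read: already in E, no change] -> [I,E]
Op 3: C1 write [C1 write: invalidate none -> C1=M] -> [I,M]
Op 4: C0 read [C0 read from I: others=['C1=M'] -> C0=S, others downsized to S] -> [S,S]
Op 5: C1 read [C1 read: already in S, no change] -> [S,S]
Op 6: C1 read [C1 read: already in S, no change] -> [S,S]
Op 7: C1 read [C1 read: already in S, no change] -> [S,S]
Op 8: C1 read [C1 read: already in S, no change] -> [S,S]
Op 9: C1 write [C1 write: invalidate ['C0=S'] -> C1=M] -> [I,M]
Op 10: C0 write [C0 write: invalidate ['C1=M'] -> C0=M] -> [M,I]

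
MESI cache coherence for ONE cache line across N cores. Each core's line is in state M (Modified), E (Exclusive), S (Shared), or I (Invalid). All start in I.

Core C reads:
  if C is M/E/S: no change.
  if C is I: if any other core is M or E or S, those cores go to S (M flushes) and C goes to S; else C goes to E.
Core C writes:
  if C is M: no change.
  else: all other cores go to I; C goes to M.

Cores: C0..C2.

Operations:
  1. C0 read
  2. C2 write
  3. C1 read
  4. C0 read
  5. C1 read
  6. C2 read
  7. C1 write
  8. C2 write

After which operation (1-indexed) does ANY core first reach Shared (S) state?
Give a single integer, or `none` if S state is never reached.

Op 1: C0 read [C0 read from I: no other sharers -> C0=E (exclusive)] -> [E,I,I]
Op 2: C2 write [C2 write: invalidate ['C0=E'] -> C2=M] -> [I,I,M]
Op 3: C1 read [C1 read from I: others=['C2=M'] -> C1=S, others downsized to S] -> [I,S,S]
  -> First S state at op 3; remaining ops need not be traced.

Answer: 3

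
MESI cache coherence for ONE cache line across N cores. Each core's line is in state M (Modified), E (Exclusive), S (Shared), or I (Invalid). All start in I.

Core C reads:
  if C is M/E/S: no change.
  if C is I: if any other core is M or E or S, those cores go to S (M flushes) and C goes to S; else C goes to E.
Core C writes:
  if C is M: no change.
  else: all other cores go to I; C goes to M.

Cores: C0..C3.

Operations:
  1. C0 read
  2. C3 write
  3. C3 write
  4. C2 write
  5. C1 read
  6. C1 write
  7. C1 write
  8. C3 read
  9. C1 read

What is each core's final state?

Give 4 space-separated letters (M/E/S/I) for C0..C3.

Answer: I S I S

Derivation:
Op 1: C0 read [C0 read from I: no other sharers -> C0=E (exclusive)] -> [E,I,I,I]
Op 2: C3 write [C3 write: invalidate ['C0=E'] -> C3=M] -> [I,I,I,M]
Op 3: C3 write [C3 write: already M (modified), no change] -> [I,I,I,M]
Op 4: C2 write [C2 write: invalidate ['C3=M'] -> C2=M] -> [I,I,M,I]
Op 5: C1 read [C1 read from I: others=['C2=M'] -> C1=S, others downsized to S] -> [I,S,S,I]
Op 6: C1 write [C1 write: invalidate ['C2=S'] -> C1=M] -> [I,M,I,I]
Op 7: C1 write [C1 write: already M (modified), no change] -> [I,M,I,I]
Op 8: C3 read [C3 read from I: others=['C1=M'] -> C3=S, others downsized to S] -> [I,S,I,S]
Op 9: C1 read [C1 read: already in S, no change] -> [I,S,I,S]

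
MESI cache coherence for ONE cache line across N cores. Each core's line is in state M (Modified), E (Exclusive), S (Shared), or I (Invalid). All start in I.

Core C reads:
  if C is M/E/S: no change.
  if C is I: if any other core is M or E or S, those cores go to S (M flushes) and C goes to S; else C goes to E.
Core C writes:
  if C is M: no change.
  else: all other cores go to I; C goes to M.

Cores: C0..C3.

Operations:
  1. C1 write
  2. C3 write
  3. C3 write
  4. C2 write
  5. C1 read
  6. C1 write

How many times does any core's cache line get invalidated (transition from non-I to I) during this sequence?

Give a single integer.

Answer: 3

Derivation:
Op 1: C1 write [C1 write: invalidate none -> C1=M] -> [I,M,I,I] (invalidations this op: 0; running total: 0)
Op 2: C3 write [C3 write: invalidate ['C1=M'] -> C3=M] -> [I,I,I,M] (invalidations this op: 1; running total: 1)
Op 3: C3 write [C3 write: already M (modified), no change] -> [I,I,I,M] (invalidations this op: 0; running total: 1)
Op 4: C2 write [C2 write: invalidate ['C3=M'] -> C2=M] -> [I,I,M,I] (invalidations this op: 1; running total: 2)
Op 5: C1 read [C1 read from I: others=['C2=M'] -> C1=S, others downsized to S] -> [I,S,S,I] (invalidations this op: 0; running total: 2)
Op 6: C1 write [C1 write: invalidate ['C2=S'] -> C1=M] -> [I,M,I,I] (invalidations this op: 1; running total: 3)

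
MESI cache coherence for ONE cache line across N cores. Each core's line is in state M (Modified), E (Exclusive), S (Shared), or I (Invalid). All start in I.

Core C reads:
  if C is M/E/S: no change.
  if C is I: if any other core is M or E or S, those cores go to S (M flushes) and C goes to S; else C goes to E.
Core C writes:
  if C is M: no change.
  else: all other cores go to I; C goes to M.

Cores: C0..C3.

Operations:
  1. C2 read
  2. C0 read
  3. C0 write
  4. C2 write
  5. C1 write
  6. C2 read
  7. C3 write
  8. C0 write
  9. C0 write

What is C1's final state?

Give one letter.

Op 1: C2 read [C2 read from I: no other sharers -> C2=E (exclusive)] -> [I,I,E,I]
Op 2: C0 read [C0 read from I: others=['C2=E'] -> C0=S, others downsized to S] -> [S,I,S,I]
Op 3: C0 write [C0 write: invalidate ['C2=S'] -> C0=M] -> [M,I,I,I]
Op 4: C2 write [C2 write: invalidate ['C0=M'] -> C2=M] -> [I,I,M,I]
Op 5: C1 write [C1 write: invalidate ['C2=M'] -> C1=M] -> [I,M,I,I]
Op 6: C2 read [C2 read from I: others=['C1=M'] -> C2=S, others downsized to S] -> [I,S,S,I]
Op 7: C3 write [C3 write: invalidate ['C1=S', 'C2=S'] -> C3=M] -> [I,I,I,M]
Op 8: C0 write [C0 write: invalidate ['C3=M'] -> C0=M] -> [M,I,I,I]
Op 9: C0 write [C0 write: already M (modified), no change] -> [M,I,I,I]

Answer: I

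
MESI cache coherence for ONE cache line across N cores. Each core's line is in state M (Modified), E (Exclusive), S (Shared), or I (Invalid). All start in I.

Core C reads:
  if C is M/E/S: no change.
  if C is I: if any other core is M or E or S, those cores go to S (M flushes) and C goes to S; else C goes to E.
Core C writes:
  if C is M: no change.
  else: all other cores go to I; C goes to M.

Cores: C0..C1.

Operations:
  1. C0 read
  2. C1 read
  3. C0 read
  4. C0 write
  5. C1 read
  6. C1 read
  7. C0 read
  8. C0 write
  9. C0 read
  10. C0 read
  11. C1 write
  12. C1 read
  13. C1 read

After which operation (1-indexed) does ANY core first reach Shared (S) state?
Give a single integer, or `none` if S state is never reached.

Op 1: C0 read [C0 read from I: no other sharers -> C0=E (exclusive)] -> [E,I]
Op 2: C1 read [C1 read from I: others=['C0=E'] -> C1=S, others downsized to S] -> [S,S]
  -> First S state at op 2; remaining ops need not be traced.

Answer: 2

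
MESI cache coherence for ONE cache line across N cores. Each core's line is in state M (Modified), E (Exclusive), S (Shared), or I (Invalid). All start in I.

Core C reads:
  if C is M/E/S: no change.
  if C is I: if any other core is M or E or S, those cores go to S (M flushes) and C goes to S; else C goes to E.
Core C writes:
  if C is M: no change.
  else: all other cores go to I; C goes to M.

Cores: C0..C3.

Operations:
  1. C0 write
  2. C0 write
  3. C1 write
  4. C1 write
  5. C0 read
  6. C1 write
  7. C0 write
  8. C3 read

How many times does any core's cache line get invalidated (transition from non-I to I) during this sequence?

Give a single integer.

Op 1: C0 write [C0 write: invalidate none -> C0=M] -> [M,I,I,I] (invalidations this op: 0; running total: 0)
Op 2: C0 write [C0 write: already M (modified), no change] -> [M,I,I,I] (invalidations this op: 0; running total: 0)
Op 3: C1 write [C1 write: invalidate ['C0=M'] -> C1=M] -> [I,M,I,I] (invalidations this op: 1; running total: 1)
Op 4: C1 write [C1 write: already M (modified), no change] -> [I,M,I,I] (invalidations this op: 0; running total: 1)
Op 5: C0 read [C0 read from I: others=['C1=M'] -> C0=S, others downsized to S] -> [S,S,I,I] (invalidations this op: 0; running total: 1)
Op 6: C1 write [C1 write: invalidate ['C0=S'] -> C1=M] -> [I,M,I,I] (invalidations this op: 1; running total: 2)
Op 7: C0 write [C0 write: invalidate ['C1=M'] -> C0=M] -> [M,I,I,I] (invalidations this op: 1; running total: 3)
Op 8: C3 read [C3 read from I: others=['C0=M'] -> C3=S, others downsized to S] -> [S,I,I,S] (invalidations this op: 0; running total: 3)

Answer: 3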